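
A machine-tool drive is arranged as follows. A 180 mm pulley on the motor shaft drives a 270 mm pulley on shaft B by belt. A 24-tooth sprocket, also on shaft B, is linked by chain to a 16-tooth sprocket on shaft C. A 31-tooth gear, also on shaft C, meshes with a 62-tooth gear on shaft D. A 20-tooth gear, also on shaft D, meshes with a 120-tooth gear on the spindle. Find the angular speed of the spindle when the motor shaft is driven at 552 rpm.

46 rpm

Belt: ratio = 270/180 = 1.5, so shaft B turns at 552 / 1.5 = 368 rpm.
Chain: ratio = 16/24 = 0.66667, so shaft C turns at 368 / 0.66667 = 552 rpm.
Gear mesh: ratio = 62/31 = 2, so shaft D turns at 552 / 2 = 276 rpm.
Gear mesh: ratio = 120/20 = 6, so the spindle turns at 276 / 6 = 46 rpm.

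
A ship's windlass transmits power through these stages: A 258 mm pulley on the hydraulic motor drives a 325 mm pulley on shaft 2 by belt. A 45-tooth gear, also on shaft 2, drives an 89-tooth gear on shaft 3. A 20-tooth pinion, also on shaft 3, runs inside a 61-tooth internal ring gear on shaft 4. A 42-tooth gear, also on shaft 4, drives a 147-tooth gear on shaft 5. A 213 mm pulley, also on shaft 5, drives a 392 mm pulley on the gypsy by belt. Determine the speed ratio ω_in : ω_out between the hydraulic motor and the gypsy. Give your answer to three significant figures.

48.9

Each stage contributes driven/driver: belt 325/258 = 1.2597, gear mesh 89/45 = 1.9778, internal gear 61/20 = 3.05, gear mesh 147/42 = 3.5, belt 392/213 = 1.8404.
Overall: 1.2597 × 1.9778 × 3.05 × 3.5 × 1.8404 = 48.946.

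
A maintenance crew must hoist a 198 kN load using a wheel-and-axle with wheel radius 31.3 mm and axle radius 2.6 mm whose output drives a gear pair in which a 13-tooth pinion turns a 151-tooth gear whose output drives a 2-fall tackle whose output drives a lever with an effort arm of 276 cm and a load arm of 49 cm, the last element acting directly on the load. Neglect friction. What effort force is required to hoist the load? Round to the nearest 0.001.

0.126 kN

Wheel-and-axle MA = R/r = 31.3/2.6 = 12.038.
Gear pair MA = 151/13 = 11.615.
Block-and-tackle MA = number of supporting rope parts = 2.
Lever MA = effort arm / load arm = 276/49 = 5.6327.
Combined ideal MA = 12.038 × 11.615 × 2 × 5.6327 = 1575.2.
Effort = load / MA = 198 / 1575.2 = 0.12569 kN.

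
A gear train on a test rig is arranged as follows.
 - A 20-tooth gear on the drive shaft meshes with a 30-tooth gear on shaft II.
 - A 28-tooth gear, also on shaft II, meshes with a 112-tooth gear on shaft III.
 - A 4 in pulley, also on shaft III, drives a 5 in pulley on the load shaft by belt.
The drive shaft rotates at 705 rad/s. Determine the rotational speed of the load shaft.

94 rad/s

Gear mesh: ratio = 30/20 = 1.5, so shaft II turns at 705 / 1.5 = 470 rad/s.
Gear mesh: ratio = 112/28 = 4, so shaft III turns at 470 / 4 = 117.5 rad/s.
Belt: ratio = 5/4 = 1.25, so the load shaft turns at 117.5 / 1.25 = 94 rad/s.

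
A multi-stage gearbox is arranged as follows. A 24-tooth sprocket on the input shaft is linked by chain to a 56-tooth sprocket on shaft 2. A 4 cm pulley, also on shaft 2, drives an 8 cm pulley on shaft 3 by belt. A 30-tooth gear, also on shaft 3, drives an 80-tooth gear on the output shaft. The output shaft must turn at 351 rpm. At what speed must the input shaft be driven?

4368 rpm

Overall ratio R = 2.3333 × 2 × 2.6667 = 12.444.
Required input speed = output speed × R = 351 × 12.444 = 4368 rpm.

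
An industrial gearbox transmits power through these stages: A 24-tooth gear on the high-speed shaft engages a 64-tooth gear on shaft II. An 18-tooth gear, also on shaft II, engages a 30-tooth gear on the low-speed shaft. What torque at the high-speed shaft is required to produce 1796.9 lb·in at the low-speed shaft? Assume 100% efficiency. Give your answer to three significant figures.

404 lb·in

Overall ratio R = 2.6667 × 1.6667 = 4.4444.
Input torque = output torque / R = 1796.9 / 4.4444 = 404.3 lb·in.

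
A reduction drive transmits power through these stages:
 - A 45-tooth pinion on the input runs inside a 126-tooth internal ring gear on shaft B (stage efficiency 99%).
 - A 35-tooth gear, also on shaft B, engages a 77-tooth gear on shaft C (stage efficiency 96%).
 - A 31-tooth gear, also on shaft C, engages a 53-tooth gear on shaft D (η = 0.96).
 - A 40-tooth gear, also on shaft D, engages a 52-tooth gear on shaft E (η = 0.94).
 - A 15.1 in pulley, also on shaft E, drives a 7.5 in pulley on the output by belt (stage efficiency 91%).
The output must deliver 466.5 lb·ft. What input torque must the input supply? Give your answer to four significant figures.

87.90 lb·ft

Overall ratio R = 2.8 × 2.2 × 1.7097 × 1.3 × 0.49669 = 6.8002; overall efficiency η = 0.99 × 0.96 × 0.96 × 0.94 × 0.91 = 0.7805.
Input torque = output torque / (R × η) = 466.5 / (6.8002 × 0.7805) = 87.899 lb·ft.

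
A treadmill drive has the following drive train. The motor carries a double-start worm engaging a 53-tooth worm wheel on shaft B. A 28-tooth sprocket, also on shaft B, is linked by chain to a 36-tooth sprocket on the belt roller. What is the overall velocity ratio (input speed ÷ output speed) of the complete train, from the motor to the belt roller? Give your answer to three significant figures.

Each stage contributes driven/driver: worm 53/2 = 26.5, chain 36/28 = 1.2857.
Overall: 26.5 × 1.2857 = 34.071.

34.1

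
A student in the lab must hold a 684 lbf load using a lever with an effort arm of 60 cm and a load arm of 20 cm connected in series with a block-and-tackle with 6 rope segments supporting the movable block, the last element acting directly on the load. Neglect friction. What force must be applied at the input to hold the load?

38 lbf

Lever MA = effort arm / load arm = 60/20 = 3.
Block-and-tackle MA = number of supporting rope parts = 6.
Combined ideal MA = 3 × 6 = 18.
Effort = load / MA = 684 / 18 = 38 lbf.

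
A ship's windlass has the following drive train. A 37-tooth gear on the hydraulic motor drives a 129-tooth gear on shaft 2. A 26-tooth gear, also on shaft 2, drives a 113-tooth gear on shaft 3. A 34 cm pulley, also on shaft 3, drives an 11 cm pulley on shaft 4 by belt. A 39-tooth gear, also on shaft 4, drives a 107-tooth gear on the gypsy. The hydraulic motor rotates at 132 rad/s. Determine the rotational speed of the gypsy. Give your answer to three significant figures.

Gear mesh: ratio = 129/37 = 3.4865, so shaft 2 turns at 132 / 3.4865 = 37.86 rad/s.
Gear mesh: ratio = 113/26 = 4.3462, so shaft 3 turns at 37.86 / 4.3462 = 8.7113 rad/s.
Belt: ratio = 11/34 = 0.32353, so shaft 4 turns at 8.7113 / 0.32353 = 26.926 rad/s.
Gear mesh: ratio = 107/39 = 2.7436, so the gypsy turns at 26.926 / 2.7436 = 9.814 rad/s.

9.81 rad/s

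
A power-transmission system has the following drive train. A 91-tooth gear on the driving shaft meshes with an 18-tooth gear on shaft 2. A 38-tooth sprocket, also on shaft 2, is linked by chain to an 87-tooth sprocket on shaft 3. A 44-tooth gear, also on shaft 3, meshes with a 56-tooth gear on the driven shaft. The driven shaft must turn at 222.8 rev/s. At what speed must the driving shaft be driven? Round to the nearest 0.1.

128.4 rev/s

Overall ratio R = 0.1978 × 2.2895 × 1.2727 = 0.57637.
Required input speed = output speed × R = 222.8 × 0.57637 = 128.42 rev/s.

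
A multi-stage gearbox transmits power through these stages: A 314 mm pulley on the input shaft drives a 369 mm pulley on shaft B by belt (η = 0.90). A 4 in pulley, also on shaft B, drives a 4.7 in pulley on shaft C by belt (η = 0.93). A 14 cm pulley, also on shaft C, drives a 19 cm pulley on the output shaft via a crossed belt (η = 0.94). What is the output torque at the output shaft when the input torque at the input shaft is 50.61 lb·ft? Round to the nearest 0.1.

Belt: ratio = 369/314 = 1.1752; torque at shaft B = 50.61 × 1.1752 × 0.90 = 53.527 lb·ft.
Belt: ratio = 4.7/4 = 1.175; torque at shaft C = 53.527 × 1.175 × 0.93 = 58.492 lb·ft.
Belt: ratio = 19/14 = 1.3571; torque at the output shaft = 58.492 × 1.3571 × 0.94 = 74.619 lb·ft.

74.6 lb·ft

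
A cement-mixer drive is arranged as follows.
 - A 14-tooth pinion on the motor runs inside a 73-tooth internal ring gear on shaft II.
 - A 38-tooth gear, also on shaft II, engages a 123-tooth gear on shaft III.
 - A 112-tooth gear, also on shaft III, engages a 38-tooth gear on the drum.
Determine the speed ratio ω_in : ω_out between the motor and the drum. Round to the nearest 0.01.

5.73

Each stage contributes driven/driver: internal gear 73/14 = 5.2143, gear mesh 123/38 = 3.2368, gear mesh 38/112 = 0.33929.
Overall: 5.2143 × 3.2368 × 0.33929 = 5.7264.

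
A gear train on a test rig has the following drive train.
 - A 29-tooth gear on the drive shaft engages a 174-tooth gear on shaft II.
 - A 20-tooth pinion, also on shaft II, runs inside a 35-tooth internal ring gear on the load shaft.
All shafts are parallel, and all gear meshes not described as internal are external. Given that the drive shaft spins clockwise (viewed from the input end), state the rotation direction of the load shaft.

counterclockwise

the drive shaft → shaft II: external mesh, 1 reversal → CCW.
shaft II → the load shaft: internal mesh, same direction → CCW.
1 reversal in total — an odd number — so the load shaft turns opposite to the drive shaft.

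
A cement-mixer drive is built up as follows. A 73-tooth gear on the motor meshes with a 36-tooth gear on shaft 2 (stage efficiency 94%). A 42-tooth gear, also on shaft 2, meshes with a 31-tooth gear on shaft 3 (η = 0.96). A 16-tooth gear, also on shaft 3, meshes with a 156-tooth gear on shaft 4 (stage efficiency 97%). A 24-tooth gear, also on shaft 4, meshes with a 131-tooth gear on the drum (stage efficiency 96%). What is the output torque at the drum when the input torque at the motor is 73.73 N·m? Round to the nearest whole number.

1200 N·m

gear mesh 36/73 = 0.49315 → τ = 73.73·0.49315·0.94 = 34.178 N·m
gear mesh 31/42 = 0.7381 → τ = 34.178·0.7381·0.96 = 24.218 N·m
gear mesh 156/16 = 9.75 → τ = 24.218·9.75·0.97 = 229.04 N·m
gear mesh 131/24 = 5.4583 → τ = 229.04·5.4583·0.96 = 1200.2 N·m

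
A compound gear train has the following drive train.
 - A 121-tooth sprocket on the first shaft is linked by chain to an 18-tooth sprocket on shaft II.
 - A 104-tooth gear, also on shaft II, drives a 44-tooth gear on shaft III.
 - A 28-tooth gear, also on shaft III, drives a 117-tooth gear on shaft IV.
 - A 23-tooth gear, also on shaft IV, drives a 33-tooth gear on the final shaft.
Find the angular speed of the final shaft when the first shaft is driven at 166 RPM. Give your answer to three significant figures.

Chain: ratio = 18/121 = 0.14876, so shaft II turns at 166 / 0.14876 = 1115.9 RPM.
Gear mesh: ratio = 44/104 = 0.42308, so shaft III turns at 1115.9 / 0.42308 = 2637.6 RPM.
Gear mesh: ratio = 117/28 = 4.1786, so shaft IV turns at 2637.6 / 4.1786 = 631.21 RPM.
Gear mesh: ratio = 33/23 = 1.4348, so the final shaft turns at 631.21 / 1.4348 = 439.93 RPM.

440 RPM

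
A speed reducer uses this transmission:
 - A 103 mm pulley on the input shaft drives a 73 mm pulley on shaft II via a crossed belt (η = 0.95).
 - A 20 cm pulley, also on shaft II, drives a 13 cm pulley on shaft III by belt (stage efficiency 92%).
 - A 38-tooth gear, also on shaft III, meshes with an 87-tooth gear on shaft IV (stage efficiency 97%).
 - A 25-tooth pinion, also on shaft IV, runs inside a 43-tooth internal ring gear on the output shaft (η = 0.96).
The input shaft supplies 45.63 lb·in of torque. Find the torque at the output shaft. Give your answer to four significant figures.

Belt: ratio = 73/103 = 0.70874; torque at shaft II = 45.63 × 0.70874 × 0.95 = 30.723 lb·in.
Belt: ratio = 13/20 = 0.65; torque at shaft III = 30.723 × 0.65 × 0.92 = 18.372 lb·in.
Gear mesh: ratio = 87/38 = 2.2895; torque at shaft IV = 18.372 × 2.2895 × 0.97 = 40.801 lb·in.
Internal gear: ratio = 43/25 = 1.72; torque at the output shaft = 40.801 × 1.72 × 0.96 = 67.37 lb·in.

67.37 lb·in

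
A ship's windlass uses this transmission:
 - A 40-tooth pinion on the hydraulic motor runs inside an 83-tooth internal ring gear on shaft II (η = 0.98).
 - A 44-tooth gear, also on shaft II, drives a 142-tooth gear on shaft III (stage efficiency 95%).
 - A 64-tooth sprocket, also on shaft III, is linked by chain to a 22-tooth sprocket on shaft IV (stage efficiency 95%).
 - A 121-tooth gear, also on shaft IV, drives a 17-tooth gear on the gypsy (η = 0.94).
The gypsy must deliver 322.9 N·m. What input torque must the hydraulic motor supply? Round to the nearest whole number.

1201 N·m

Overall ratio R = 2.075 × 3.2273 × 0.34375 × 0.1405 = 0.32341; overall efficiency η = 0.98 × 0.95 × 0.95 × 0.94 = 0.8314.
Input torque = output torque / (R × η) = 322.9 / (0.32341 × 0.8314) = 1200.9 N·m.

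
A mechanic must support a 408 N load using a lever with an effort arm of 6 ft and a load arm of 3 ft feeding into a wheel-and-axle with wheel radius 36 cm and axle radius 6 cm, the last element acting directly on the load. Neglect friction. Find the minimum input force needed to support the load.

Lever MA = effort arm / load arm = 6/3 = 2.
Wheel-and-axle MA = R/r = 36/6 = 6.
Combined ideal MA = 2 × 6 = 12.
Effort = load / MA = 408 / 12 = 34 N.

34 N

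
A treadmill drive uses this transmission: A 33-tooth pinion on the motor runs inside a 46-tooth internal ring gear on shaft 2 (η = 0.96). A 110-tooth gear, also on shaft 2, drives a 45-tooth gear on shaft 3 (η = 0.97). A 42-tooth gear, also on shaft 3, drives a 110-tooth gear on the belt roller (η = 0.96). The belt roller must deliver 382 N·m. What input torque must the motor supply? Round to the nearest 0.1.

Overall ratio R = 1.3939 × 0.40909 × 2.619 = 1.4935; overall efficiency η = 0.96 × 0.97 × 0.96 = 0.8940.
Input torque = output torque / (R × η) = 382 / (1.4935 × 0.8940) = 286.12 N·m.

286.1 N·m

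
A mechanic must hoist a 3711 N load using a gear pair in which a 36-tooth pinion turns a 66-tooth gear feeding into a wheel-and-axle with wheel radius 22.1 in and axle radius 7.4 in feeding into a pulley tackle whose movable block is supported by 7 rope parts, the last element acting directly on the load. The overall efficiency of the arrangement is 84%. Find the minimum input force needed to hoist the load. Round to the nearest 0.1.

115.3 N

Gear pair MA = 66/36 = 1.8333.
Wheel-and-axle MA = R/r = 22.1/7.4 = 2.9865.
Block-and-tackle MA = number of supporting rope parts = 7.
Combined ideal MA = 1.8333 × 2.9865 × 7 = 38.327.
Actual MA = 38.327 × 0.84 = 32.194.
Effort = load / actual MA = 3711 / 32.194 = 115.27 N.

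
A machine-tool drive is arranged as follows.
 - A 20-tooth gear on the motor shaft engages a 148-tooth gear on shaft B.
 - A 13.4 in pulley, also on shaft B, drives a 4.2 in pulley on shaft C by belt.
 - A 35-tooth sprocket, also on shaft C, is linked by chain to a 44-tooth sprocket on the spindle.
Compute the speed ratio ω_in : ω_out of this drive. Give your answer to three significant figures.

2.92

Each stage contributes driven/driver: gear mesh 148/20 = 7.4, belt 4.2/13.4 = 0.31343, chain 44/35 = 1.2571.
Overall: 7.4 × 0.31343 × 1.2571 = 2.9158.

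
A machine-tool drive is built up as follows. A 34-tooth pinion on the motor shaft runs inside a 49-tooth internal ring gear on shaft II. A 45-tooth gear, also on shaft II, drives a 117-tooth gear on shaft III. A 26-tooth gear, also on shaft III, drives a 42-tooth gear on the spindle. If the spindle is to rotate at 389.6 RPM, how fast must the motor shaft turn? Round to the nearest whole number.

2358 RPM

Overall ratio R = 1.4412 × 2.6 × 1.6154 = 6.0529.
Required input speed = output speed × R = 389.6 × 6.0529 = 2358.2 RPM.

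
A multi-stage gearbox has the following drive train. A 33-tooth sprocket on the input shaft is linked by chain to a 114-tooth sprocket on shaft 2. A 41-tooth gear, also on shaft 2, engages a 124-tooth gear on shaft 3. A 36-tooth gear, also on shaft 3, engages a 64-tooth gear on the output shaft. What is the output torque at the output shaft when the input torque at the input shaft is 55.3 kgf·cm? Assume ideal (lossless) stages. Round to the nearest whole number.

1027 kgf·cm

chain 114/33 = 3.4545 → τ = 55.3·3.4545 = 191.04 kgf·cm
gear mesh 124/41 = 3.0244 → τ = 191.04·3.0244 = 577.77 kgf·cm
gear mesh 64/36 = 1.7778 → τ = 577.77·1.7778 = 1027.1 kgf·cm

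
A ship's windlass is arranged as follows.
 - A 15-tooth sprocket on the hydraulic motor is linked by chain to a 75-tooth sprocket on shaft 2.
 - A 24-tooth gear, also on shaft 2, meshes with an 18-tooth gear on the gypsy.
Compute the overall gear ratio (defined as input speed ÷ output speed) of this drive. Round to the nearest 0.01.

Each stage contributes driven/driver: chain 75/15 = 5, gear mesh 18/24 = 0.75.
Overall: 5 × 0.75 = 3.75.

3.75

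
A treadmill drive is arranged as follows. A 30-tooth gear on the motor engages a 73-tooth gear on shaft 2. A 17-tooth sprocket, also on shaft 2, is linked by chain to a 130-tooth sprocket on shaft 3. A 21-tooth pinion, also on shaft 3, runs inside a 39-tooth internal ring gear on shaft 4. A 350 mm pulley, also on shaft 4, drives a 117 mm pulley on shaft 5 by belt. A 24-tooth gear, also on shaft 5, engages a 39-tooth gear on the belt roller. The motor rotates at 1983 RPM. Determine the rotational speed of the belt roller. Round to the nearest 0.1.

105.6 RPM

gear mesh 73/30 = 2.4333 → 1983/2.4333 = 814.93 RPM
chain 130/17 = 7.6471 → 814.93/7.6471 = 106.57 RPM
internal gear 39/21 = 1.8571 → 106.57/1.8571 = 57.383 RPM
belt 117/350 = 0.33429 → 57.383/0.33429 = 171.66 RPM
gear mesh 39/24 = 1.625 → 171.66/1.625 = 105.64 RPM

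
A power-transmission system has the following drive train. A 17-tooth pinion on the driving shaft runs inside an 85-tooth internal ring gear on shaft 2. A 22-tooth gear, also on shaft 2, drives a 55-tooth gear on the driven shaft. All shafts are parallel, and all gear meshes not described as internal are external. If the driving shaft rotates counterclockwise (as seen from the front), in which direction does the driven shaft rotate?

clockwise

the driving shaft → shaft 2: internal mesh, same direction → CCW.
shaft 2 → the driven shaft: external mesh, 1 reversal → CW.
1 reversal in total — an odd number — so the driven shaft turns opposite to the driving shaft.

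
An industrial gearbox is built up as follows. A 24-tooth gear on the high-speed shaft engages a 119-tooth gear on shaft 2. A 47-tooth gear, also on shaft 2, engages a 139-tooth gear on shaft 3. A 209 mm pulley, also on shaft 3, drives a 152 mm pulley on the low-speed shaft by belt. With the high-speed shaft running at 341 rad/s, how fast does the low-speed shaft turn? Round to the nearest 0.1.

Gear mesh: ratio = 119/24 = 4.9583, so shaft 2 turns at 341 / 4.9583 = 68.773 rad/s.
Gear mesh: ratio = 139/47 = 2.9574, so shaft 3 turns at 68.773 / 2.9574 = 23.254 rad/s.
Belt: ratio = 152/209 = 0.72727, so the low-speed shaft turns at 23.254 / 0.72727 = 31.975 rad/s.

32.0 rad/s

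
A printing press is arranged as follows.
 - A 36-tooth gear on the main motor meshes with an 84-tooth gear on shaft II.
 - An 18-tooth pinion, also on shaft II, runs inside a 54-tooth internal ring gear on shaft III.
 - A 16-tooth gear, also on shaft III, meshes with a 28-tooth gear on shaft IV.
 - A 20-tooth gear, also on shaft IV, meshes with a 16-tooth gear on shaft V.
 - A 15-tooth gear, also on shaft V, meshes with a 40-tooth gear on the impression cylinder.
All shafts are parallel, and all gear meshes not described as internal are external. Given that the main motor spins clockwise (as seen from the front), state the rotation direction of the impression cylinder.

the main motor → shaft II: external mesh, 1 reversal → CCW.
shaft II → shaft III: internal mesh, same direction → CCW.
shaft III → shaft IV: external mesh, 1 reversal → CW.
shaft IV → shaft V: external mesh, 1 reversal → CCW.
shaft V → the impression cylinder: external mesh, 1 reversal → CW.
4 reversals in total — an even number — so the impression cylinder turns the same way as the main motor.

clockwise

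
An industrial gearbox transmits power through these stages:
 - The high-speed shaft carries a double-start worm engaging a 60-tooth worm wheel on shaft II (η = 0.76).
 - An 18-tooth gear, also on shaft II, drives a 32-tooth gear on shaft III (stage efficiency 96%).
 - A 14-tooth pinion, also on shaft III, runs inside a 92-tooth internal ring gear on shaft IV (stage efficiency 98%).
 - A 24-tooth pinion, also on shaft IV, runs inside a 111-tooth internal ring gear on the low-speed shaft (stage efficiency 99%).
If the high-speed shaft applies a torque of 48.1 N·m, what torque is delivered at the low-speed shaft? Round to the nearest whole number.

55190 N·m

worm 60/2 = 30 → τ = 48.1·30·0.76 = 1096.7 N·m
gear mesh 32/18 = 1.7778 → τ = 1096.7·1.7778·0.96 = 1871.7 N·m
internal gear 92/14 = 6.5714 → τ = 1871.7·6.5714·0.98 = 12054 N·m
internal gear 111/24 = 4.625 → τ = 12054·4.625·0.99 = 55190 N·m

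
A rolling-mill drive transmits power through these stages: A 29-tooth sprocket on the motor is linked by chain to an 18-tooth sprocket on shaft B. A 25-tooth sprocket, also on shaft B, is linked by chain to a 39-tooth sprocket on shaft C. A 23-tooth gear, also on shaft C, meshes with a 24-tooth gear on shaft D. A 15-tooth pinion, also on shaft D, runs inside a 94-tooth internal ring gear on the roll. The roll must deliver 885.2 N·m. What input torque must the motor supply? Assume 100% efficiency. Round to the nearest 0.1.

Overall ratio R = 0.62069 × 1.56 × 1.0435 × 6.2667 = 6.3317.
Input torque = output torque / R = 885.2 / 6.3317 = 139.8 N·m.

139.8 N·m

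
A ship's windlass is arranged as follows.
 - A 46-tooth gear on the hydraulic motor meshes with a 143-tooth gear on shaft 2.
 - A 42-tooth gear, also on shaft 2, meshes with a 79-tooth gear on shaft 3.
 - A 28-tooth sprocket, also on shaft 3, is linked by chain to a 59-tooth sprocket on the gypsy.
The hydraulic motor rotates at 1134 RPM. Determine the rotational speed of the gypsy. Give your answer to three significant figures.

92.0 RPM

the hydraulic motor → shaft 2 (gear mesh, 143/46): 1134 ÷ 3.1087 = 364.78 RPM
shaft 2 → shaft 3 (gear mesh, 79/42): 364.78 ÷ 1.881 = 193.94 RPM
shaft 3 → the gypsy (chain, 59/28): 193.94 ÷ 2.1071 = 92.037 RPM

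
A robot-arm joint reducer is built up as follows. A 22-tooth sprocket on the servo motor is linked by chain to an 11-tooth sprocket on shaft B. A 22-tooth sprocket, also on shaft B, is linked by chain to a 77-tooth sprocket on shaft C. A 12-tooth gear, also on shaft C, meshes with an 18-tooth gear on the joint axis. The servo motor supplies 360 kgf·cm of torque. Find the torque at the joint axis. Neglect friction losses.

Chain: ratio = 11/22 = 0.5; torque at shaft B = 360 × 0.5 = 180 kgf·cm.
Chain: ratio = 77/22 = 3.5; torque at shaft C = 180 × 3.5 = 630 kgf·cm.
Gear mesh: ratio = 18/12 = 1.5; torque at the joint axis = 630 × 1.5 = 945 kgf·cm.

945 kgf·cm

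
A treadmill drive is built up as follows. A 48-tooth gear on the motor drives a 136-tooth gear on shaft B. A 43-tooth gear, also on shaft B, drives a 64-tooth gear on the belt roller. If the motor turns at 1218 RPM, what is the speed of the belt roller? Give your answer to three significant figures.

the motor → shaft B (gear mesh, 136/48): 1218 ÷ 2.8333 = 429.88 RPM
shaft B → the belt roller (gear mesh, 64/43): 429.88 ÷ 1.4884 = 288.83 RPM

289 RPM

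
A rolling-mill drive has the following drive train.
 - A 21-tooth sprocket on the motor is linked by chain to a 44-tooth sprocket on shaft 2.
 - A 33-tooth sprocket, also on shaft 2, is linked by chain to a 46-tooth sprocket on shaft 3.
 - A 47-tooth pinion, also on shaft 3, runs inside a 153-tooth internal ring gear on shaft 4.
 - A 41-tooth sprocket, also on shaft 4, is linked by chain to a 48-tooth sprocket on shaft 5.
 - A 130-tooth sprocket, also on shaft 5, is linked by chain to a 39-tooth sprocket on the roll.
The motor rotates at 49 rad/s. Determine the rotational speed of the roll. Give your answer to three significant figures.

14.7 rad/s

chain 44/21 = 2.0952 → 49/2.0952 = 23.386 rad/s
chain 46/33 = 1.3939 → 23.386/1.3939 = 16.777 rad/s
internal gear 153/47 = 3.2553 → 16.777/3.2553 = 5.1538 rad/s
chain 48/41 = 1.1707 → 5.1538/1.1707 = 4.4022 rad/s
chain 39/130 = 0.3 → 4.4022/0.3 = 14.674 rad/s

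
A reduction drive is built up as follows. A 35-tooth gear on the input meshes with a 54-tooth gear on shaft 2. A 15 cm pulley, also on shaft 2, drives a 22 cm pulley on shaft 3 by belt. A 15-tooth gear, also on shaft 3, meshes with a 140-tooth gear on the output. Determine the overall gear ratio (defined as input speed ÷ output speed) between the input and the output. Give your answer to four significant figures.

Each stage contributes driven/driver: gear mesh 54/35 = 1.5429, belt 22/15 = 1.4667, gear mesh 140/15 = 9.3333.
Overall: 1.5429 × 1.4667 × 9.3333 = 21.12.

21.12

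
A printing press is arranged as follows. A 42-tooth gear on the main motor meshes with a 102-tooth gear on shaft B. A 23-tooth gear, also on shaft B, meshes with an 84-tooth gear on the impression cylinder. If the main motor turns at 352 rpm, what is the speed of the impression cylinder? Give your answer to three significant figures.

39.7 rpm

Gear mesh: ratio = 102/42 = 2.4286, so shaft B turns at 352 / 2.4286 = 144.94 rpm.
Gear mesh: ratio = 84/23 = 3.6522, so the impression cylinder turns at 144.94 / 3.6522 = 39.686 rpm.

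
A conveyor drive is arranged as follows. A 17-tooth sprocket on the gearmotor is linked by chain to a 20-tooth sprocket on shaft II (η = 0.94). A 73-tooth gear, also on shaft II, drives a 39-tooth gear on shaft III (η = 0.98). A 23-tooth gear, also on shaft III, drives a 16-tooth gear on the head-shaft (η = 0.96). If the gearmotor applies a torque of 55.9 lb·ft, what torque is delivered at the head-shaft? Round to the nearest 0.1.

Chain: ratio = 20/17 = 1.1765; torque at shaft II = 55.9 × 1.1765 × 0.94 = 61.819 lb·ft.
Gear mesh: ratio = 39/73 = 0.53425; torque at shaft III = 61.819 × 0.53425 × 0.98 = 32.366 lb·ft.
Gear mesh: ratio = 16/23 = 0.69565; torque at the head-shaft = 32.366 × 0.69565 × 0.96 = 21.615 lb·ft.

21.6 lb·ft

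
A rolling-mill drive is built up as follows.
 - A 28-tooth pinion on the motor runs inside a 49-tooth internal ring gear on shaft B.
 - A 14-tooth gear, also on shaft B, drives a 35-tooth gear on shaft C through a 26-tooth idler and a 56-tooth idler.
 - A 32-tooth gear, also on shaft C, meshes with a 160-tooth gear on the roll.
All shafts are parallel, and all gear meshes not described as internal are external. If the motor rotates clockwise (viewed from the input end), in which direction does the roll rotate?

clockwise

the motor → shaft B: internal mesh, same direction → CW.
shaft B → shaft C: driver → idler → idler → driven is 3 external meshes, 3 reversals → CCW.
shaft C → the roll: external mesh, 1 reversal → CW.
4 reversals in total — an even number — so the roll turns the same way as the motor.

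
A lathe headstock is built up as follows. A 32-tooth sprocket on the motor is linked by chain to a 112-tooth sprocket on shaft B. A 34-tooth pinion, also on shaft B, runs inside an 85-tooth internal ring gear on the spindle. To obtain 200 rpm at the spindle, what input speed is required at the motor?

1750 rpm

Overall ratio R = 3.5 × 2.5 = 8.75.
Required input speed = output speed × R = 200 × 8.75 = 1750 rpm.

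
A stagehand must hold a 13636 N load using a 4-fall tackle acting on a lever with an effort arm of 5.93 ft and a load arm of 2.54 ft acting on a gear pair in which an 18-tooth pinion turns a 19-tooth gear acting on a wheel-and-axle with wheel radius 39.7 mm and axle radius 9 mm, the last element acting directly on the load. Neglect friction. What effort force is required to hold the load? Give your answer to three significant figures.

Block-and-tackle MA = number of supporting rope parts = 4.
Lever MA = effort arm / load arm = 5.93/2.54 = 2.3346.
Gear pair MA = 19/18 = 1.0556.
Wheel-and-axle MA = R/r = 39.7/9 = 4.4111.
Combined ideal MA = 4 × 2.3346 × 1.0556 × 4.4111 = 43.482.
Effort = load / MA = 13636 / 43.482 = 313.6 N.

314 N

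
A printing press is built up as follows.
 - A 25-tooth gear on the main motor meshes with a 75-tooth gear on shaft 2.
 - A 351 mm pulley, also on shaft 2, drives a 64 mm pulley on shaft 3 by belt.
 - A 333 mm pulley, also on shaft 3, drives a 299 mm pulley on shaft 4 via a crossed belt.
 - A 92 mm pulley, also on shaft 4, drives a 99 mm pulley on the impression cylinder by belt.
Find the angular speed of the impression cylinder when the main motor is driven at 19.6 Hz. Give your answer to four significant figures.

37.08 Hz

the main motor → shaft 2 (gear mesh, 75/25): 19.6 ÷ 3 = 6.5333 Hz
shaft 2 → shaft 3 (belt, 64/351): 6.5333 ÷ 0.18234 = 35.831 Hz
shaft 3 → shaft 4 (belt, 299/333): 35.831 ÷ 0.8979 = 39.906 Hz
shaft 4 → the impression cylinder (belt, 99/92): 39.906 ÷ 1.0761 = 37.084 Hz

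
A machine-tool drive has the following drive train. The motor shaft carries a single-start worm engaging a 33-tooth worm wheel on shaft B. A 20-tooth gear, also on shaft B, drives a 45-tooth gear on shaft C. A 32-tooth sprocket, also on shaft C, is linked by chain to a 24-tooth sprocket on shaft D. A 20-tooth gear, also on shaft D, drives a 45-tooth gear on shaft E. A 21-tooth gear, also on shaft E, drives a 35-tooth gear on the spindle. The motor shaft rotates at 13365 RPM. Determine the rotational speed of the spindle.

worm 33/1 = 33 → 13365/33 = 405 RPM
gear mesh 45/20 = 2.25 → 405/2.25 = 180 RPM
chain 24/32 = 0.75 → 180/0.75 = 240 RPM
gear mesh 45/20 = 2.25 → 240/2.25 = 106.67 RPM
gear mesh 35/21 = 1.6667 → 106.67/1.6667 = 64 RPM

64 RPM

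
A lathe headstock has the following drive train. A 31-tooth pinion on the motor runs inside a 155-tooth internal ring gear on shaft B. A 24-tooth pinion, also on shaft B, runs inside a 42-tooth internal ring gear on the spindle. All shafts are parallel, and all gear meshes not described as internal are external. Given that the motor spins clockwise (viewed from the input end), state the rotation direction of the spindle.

clockwise

the motor → shaft B: internal mesh, same direction → CW.
shaft B → the spindle: internal mesh, same direction → CW.
0 reversals in total — an even number — so the spindle turns the same way as the motor.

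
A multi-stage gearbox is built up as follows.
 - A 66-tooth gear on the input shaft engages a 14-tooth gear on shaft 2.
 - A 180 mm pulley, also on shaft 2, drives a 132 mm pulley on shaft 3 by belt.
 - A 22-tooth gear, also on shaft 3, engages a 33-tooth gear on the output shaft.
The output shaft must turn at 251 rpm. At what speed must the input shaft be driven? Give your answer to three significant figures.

58.6 rpm

Overall ratio R = 0.21212 × 0.73333 × 1.5 = 0.23333.
Required input speed = output speed × R = 251 × 0.23333 = 58.567 rpm.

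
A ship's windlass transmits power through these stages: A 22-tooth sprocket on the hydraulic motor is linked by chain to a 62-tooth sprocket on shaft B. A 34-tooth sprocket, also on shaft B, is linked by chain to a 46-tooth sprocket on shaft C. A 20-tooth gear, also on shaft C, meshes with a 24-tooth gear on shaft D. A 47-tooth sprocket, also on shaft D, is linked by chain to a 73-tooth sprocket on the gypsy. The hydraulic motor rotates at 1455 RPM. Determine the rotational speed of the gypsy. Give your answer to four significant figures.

204.7 RPM

chain 62/22 = 2.8182 → 1455/2.8182 = 516.29 RPM
chain 46/34 = 1.3529 → 516.29/1.3529 = 381.61 RPM
gear mesh 24/20 = 1.2 → 381.61/1.2 = 318 RPM
chain 73/47 = 1.5532 → 318/1.5532 = 204.74 RPM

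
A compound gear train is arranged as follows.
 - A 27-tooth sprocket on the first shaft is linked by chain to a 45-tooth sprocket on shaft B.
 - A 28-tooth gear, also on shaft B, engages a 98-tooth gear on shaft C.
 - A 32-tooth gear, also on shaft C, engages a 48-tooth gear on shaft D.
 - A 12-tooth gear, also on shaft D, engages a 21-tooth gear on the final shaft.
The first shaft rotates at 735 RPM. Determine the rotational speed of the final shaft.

chain 45/27 = 1.6667 → 735/1.6667 = 441 RPM
gear mesh 98/28 = 3.5 → 441/3.5 = 126 RPM
gear mesh 48/32 = 1.5 → 126/1.5 = 84 RPM
gear mesh 21/12 = 1.75 → 84/1.75 = 48 RPM

48 RPM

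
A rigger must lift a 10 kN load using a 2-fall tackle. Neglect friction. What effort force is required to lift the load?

Block-and-tackle MA = number of supporting rope parts = 2.
Effort = load / MA = 10 / 2 = 5 kN.

5 kN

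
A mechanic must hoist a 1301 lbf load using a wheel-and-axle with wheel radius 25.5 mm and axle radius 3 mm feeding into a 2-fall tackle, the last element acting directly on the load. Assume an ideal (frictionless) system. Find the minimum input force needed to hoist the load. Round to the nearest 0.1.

76.5 lbf

Wheel-and-axle MA = R/r = 25.5/3 = 8.5.
Block-and-tackle MA = number of supporting rope parts = 2.
Combined ideal MA = 8.5 × 2 = 17.
Effort = load / MA = 1301 / 17 = 76.529 lbf.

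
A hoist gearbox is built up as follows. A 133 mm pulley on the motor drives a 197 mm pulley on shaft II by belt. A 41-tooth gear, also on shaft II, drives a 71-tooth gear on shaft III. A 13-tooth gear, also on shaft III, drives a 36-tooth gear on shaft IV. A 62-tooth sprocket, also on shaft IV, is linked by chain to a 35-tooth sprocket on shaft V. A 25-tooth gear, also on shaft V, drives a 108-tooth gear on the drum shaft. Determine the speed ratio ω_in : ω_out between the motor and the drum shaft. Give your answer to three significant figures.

Each stage contributes driven/driver: belt 197/133 = 1.4812, gear mesh 71/41 = 1.7317, gear mesh 36/13 = 2.7692, chain 35/62 = 0.56452, gear mesh 108/25 = 4.32.
Overall: 1.4812 × 1.7317 × 2.7692 × 0.56452 × 4.32 = 17.322.

17.3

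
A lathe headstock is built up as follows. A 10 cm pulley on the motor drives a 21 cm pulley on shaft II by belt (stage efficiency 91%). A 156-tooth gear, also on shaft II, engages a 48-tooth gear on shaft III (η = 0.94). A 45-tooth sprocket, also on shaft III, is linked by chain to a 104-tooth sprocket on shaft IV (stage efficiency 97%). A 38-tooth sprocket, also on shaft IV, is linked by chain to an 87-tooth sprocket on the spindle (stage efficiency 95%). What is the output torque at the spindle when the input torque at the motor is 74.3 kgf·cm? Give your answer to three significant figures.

200 kgf·cm

Belt: ratio = 21/10 = 2.1; torque at shaft II = 74.3 × 2.1 × 0.91 = 141.99 kgf·cm.
Gear mesh: ratio = 48/156 = 0.30769; torque at shaft III = 141.99 × 0.30769 × 0.94 = 41.067 kgf·cm.
Chain: ratio = 104/45 = 2.3111; torque at shaft IV = 41.067 × 2.3111 × 0.97 = 92.063 kgf·cm.
Chain: ratio = 87/38 = 2.2895; torque at the spindle = 92.063 × 2.2895 × 0.95 = 200.24 kgf·cm.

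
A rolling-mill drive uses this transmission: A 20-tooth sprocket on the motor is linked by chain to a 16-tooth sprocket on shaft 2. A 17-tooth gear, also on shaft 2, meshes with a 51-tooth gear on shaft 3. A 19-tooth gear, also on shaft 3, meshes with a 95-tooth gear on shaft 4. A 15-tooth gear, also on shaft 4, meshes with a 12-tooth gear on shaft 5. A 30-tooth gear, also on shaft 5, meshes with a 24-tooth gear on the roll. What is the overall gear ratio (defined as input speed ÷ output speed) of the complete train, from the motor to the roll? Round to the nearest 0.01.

Each stage contributes driven/driver: chain 16/20 = 0.8, gear mesh 51/17 = 3, gear mesh 95/19 = 5, gear mesh 12/15 = 0.8, gear mesh 24/30 = 0.8.
Overall: 0.8 × 3 × 5 × 0.8 × 0.8 = 7.68.

7.68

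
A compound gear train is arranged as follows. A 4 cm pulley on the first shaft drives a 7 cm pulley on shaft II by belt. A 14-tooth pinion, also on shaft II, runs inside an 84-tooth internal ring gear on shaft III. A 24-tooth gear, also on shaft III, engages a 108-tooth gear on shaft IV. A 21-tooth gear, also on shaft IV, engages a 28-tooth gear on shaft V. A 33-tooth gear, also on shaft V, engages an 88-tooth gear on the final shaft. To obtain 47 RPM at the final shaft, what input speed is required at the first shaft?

7896 RPM

Overall ratio R = 1.75 × 6 × 4.5 × 1.3333 × 2.6667 = 168.
Required input speed = output speed × R = 47 × 168 = 7896 RPM.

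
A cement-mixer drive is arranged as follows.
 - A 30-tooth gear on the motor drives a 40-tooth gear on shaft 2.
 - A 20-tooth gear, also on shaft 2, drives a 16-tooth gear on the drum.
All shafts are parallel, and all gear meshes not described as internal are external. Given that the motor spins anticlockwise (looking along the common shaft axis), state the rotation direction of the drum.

the motor → shaft 2: external mesh, 1 reversal → CW.
shaft 2 → the drum: external mesh, 1 reversal → CCW.
2 reversals in total — an even number — so the drum turns the same way as the motor.

anticlockwise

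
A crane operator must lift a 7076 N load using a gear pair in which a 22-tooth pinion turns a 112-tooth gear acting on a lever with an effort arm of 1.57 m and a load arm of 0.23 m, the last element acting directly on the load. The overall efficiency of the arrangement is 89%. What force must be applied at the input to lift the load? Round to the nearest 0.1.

228.8 N

Gear pair MA = 112/22 = 5.0909.
Lever MA = effort arm / load arm = 1.57/0.23 = 6.8261.
Combined ideal MA = 5.0909 × 6.8261 = 34.751.
Actual MA = 34.751 × 0.89 = 30.928.
Effort = load / actual MA = 7076 / 30.928 = 228.79 N.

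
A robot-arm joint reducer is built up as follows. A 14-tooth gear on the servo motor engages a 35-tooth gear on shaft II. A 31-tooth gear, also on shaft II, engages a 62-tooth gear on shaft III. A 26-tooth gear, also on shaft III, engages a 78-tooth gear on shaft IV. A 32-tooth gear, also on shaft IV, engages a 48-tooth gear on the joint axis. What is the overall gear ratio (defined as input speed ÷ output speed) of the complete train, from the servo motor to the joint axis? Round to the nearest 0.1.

Each stage contributes driven/driver: gear mesh 35/14 = 2.5, gear mesh 62/31 = 2, gear mesh 78/26 = 3, gear mesh 48/32 = 1.5.
Overall: 2.5 × 2 × 3 × 1.5 = 22.5.

22.5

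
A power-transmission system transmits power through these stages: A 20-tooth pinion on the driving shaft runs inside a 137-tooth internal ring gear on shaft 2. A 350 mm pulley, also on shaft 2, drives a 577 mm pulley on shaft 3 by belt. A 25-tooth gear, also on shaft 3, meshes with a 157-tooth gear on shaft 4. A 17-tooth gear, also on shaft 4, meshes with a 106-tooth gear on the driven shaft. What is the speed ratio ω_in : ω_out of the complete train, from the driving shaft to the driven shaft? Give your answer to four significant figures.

Each stage contributes driven/driver: internal gear 137/20 = 6.85, belt 577/350 = 1.6486, gear mesh 157/25 = 6.28, gear mesh 106/17 = 6.2353.
Overall: 6.85 × 1.6486 × 6.28 × 6.2353 = 442.2.

442.2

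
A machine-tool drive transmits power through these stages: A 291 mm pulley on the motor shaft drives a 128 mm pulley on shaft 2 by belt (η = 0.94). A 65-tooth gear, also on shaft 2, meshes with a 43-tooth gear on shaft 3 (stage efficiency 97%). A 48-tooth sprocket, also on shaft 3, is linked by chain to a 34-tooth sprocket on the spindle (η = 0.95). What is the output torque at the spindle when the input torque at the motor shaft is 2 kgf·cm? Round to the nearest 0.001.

Belt: ratio = 128/291 = 0.43986; torque at shaft 2 = 2 × 0.43986 × 0.94 = 0.82694 kgf·cm.
Gear mesh: ratio = 43/65 = 0.66154; torque at shaft 3 = 0.82694 × 0.66154 × 0.97 = 0.53064 kgf·cm.
Chain: ratio = 34/48 = 0.70833; torque at the spindle = 0.53064 × 0.70833 × 0.95 = 0.35708 kgf·cm.

0.357 kgf·cm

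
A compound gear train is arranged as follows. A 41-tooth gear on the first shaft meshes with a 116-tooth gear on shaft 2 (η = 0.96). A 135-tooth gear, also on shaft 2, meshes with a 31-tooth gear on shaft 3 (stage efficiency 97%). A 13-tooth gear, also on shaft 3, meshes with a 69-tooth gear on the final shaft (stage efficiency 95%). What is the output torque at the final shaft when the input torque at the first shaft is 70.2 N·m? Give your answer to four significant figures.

214.1 N·m

Gear mesh: ratio = 116/41 = 2.8293; torque at shaft 2 = 70.2 × 2.8293 × 0.96 = 190.67 N·m.
Gear mesh: ratio = 31/135 = 0.22963; torque at shaft 3 = 190.67 × 0.22963 × 0.97 = 42.47 N·m.
Gear mesh: ratio = 69/13 = 5.3077; torque at the final shaft = 42.47 × 5.3077 × 0.95 = 214.15 N·m.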